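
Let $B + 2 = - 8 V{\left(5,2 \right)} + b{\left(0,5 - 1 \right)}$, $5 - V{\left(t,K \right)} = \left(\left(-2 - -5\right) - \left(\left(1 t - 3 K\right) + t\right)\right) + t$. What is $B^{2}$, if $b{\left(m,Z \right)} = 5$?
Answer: $25$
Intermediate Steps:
$V{\left(t,K \right)} = 2 + t - 3 K$ ($V{\left(t,K \right)} = 5 - \left(\left(\left(-2 - -5\right) - \left(\left(1 t - 3 K\right) + t\right)\right) + t\right) = 5 - \left(\left(\left(-2 + 5\right) - \left(\left(t - 3 K\right) + t\right)\right) + t\right) = 5 - \left(\left(3 - \left(- 3 K + 2 t\right)\right) + t\right) = 5 - \left(\left(3 + \left(- 2 t + 3 K\right)\right) + t\right) = 5 - \left(\left(3 - 2 t + 3 K\right) + t\right) = 5 - \left(3 - t + 3 K\right) = 2 + t - 3 K$)
$B = -5$ ($B = -2 + \left(- 8 \left(2 + 5 - 6\right) + 5\right) = -2 + \left(\left(-8\right) 1 + 5\right) = -2 + \left(-8 + 5\right) = -2 - 3 = -5$)
$B^{2} = \left(-5\right)^{2} = 25$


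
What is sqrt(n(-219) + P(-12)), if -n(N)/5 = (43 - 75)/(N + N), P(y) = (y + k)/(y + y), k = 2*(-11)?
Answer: sqrt(22411)/146 ≈ 1.0254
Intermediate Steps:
k = -22
P(y) = (-22 + y)/(2*y) (P(y) = (y - 22)/(y + y) = (-22 + y)/((2*y)) = (-22 + y)*(1/(2*y)) = (-22 + y)/(2*y))
n(N) = 80/N (n(N) = -5*(43 - 75)/(N + N) = -(-160)/(2*N) = -(-160)*1/(2*N) = -(-80)/N = 80/N)
sqrt(n(-219) + P(-12)) = sqrt(80/(-219) + (1/2)*(-22 - 12)/(-12)) = sqrt(80*(-1/219) + (1/2)*(-1/12)*(-34)) = sqrt(-80/219 + 17/12) = sqrt(307/292) = sqrt(22411)/146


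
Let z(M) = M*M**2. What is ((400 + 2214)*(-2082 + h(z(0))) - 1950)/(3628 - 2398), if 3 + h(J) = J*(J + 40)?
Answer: -181738/41 ≈ -4432.6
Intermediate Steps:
z(M) = M**3
h(J) = -3 + J*(40 + J) (h(J) = -3 + J*(J + 40) = -3 + J*(40 + J))
((400 + 2214)*(-2082 + h(z(0))) - 1950)/(3628 - 2398) = ((400 + 2214)*(-2082 + (-3 + (0**3)**2 + 40*0**3)) - 1950)/(3628 - 2398) = (2614*(-2082 + (-3 + 0**2 + 40*0)) - 1950)/1230 = (2614*(-2082 + (-3 + 0 + 0)) - 1950)*(1/1230) = (2614*(-2082 - 3) - 1950)*(1/1230) = (2614*(-2085) - 1950)*(1/1230) = (-5450190 - 1950)*(1/1230) = -5452140*1/1230 = -181738/41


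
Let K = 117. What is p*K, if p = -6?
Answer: -702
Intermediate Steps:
p*K = -6*117 = -702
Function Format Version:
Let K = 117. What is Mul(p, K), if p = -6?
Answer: -702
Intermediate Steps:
Mul(p, K) = Mul(-6, 117) = -702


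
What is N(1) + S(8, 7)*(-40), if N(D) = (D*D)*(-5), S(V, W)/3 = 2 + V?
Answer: -1205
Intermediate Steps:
S(V, W) = 6 + 3*V (S(V, W) = 3*(2 + V) = 6 + 3*V)
N(D) = -5*D² (N(D) = D²*(-5) = -5*D²)
N(1) + S(8, 7)*(-40) = -5*1² + (6 + 3*8)*(-40) = -5*1 + (6 + 24)*(-40) = -5 + 30*(-40) = -5 - 1200 = -1205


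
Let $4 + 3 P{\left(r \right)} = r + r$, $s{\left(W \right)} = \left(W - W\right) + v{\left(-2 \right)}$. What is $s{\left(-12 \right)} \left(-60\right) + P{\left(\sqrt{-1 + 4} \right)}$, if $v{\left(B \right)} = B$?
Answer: $\frac{356}{3} + \frac{2 \sqrt{3}}{3} \approx 119.82$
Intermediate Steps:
$s{\left(W \right)} = -2$ ($s{\left(W \right)} = \left(W - W\right) - 2 = 0 - 2 = -2$)
$P{\left(r \right)} = - \frac{4}{3} + \frac{2 r}{3}$ ($P{\left(r \right)} = - \frac{4}{3} + \frac{r + r}{3} = - \frac{4}{3} + \frac{2 r}{3}$)
$s{\left(-12 \right)} \left(-60\right) + P{\left(\sqrt{-1 + 4} \right)} = \left(-2\right) \left(-60\right) - \left(\frac{4}{3} - \frac{2 \sqrt{-1 + 4}}{3}\right) = 120 - \left(\frac{4}{3} - \frac{2 \sqrt{3}}{3}\right) = \frac{356}{3} + \frac{2 \sqrt{3}}{3}$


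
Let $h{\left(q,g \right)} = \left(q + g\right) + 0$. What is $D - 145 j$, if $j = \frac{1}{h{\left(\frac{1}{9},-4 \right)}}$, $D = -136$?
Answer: $- \frac{691}{7} \approx -98.714$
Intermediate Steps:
$h{\left(q,g \right)} = g + q$ ($h{\left(q,g \right)} = \left(g + q\right) + 0 = g + q$)
$j = - \frac{9}{35}$ ($j = \frac{1}{-4 + \frac{1}{9}} = \frac{1}{- \frac{35}{9}} = - \frac{9}{35} \approx -0.25714$)
$D - 145 j = -136 - - \frac{261}{7} = -136 + \frac{261}{7} = - \frac{691}{7}$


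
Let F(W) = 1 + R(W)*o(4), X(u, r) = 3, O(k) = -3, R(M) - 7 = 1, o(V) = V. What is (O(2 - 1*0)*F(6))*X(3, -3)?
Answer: -297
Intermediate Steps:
R(M) = 8 (R(M) = 7 + 1 = 8)
F(W) = 33 (F(W) = 1 + 8*4 = 1 + 32 = 33)
(O(2 - 1*0)*F(6))*X(3, -3) = -3*33*3 = -99*3 = -297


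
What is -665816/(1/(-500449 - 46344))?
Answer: 364063528088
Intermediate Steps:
-665816/(1/(-500449 - 46344)) = -665816/(1/(-546793)) = -665816/(-1/546793) = -665816*(-546793) = 364063528088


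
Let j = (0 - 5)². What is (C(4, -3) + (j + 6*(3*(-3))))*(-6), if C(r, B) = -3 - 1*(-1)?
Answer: 186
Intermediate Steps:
C(r, B) = -2 (C(r, B) = -3 + 1 = -2)
j = 25 (j = (-5)² = 25)
(C(4, -3) + (j + 6*(3*(-3))))*(-6) = (-2 + (25 + 6*(3*(-3))))*(-6) = (-2 + (25 + 6*(-9)))*(-6) = (-2 + (25 - 54))*(-6) = (-2 - 29)*(-6) = -31*(-6) = 186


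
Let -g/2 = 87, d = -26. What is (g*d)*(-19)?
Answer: -85956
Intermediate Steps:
g = -174 (g = -2*87 = -174)
(g*d)*(-19) = -174*(-26)*(-19) = 4524*(-19) = -85956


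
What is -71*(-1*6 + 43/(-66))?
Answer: 31169/66 ≈ 472.26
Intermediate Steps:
-71*(-1*6 + 43/(-66)) = -71*(-6 + 43*(-1/66)) = -71*(-6 - 43/66) = -71*(-439/66) = 31169/66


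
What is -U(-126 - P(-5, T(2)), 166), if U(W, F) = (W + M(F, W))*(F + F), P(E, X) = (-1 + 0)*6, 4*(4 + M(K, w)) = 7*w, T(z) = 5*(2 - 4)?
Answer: 110888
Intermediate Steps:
T(z) = -10 (T(z) = 5*(-2) = -10)
M(K, w) = -4 + 7*w/4 (M(K, w) = -4 + (7*w)/4 = -4 + 7*w/4)
P(E, X) = -6 (P(E, X) = -1*6 = -6)
U(W, F) = 2*F*(-4 + 11*W/4) (U(W, F) = (W + (-4 + 7*W/4))*(F + F) = (-4 + 11*W/4)*(2*F) = 2*F*(-4 + 11*W/4))
-U(-126 - P(-5, T(2)), 166) = -166*(-16 + 11*(-126 - 1*(-6)))/2 = -166*(-16 + 11*(-126 + 6))/2 = -166*(-16 + 11*(-120))/2 = -166*(-16 - 1320)/2 = -166*(-1336)/2 = -1*(-110888) = 110888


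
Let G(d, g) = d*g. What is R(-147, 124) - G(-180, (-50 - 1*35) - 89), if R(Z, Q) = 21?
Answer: -31299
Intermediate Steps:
R(-147, 124) - G(-180, (-50 - 1*35) - 89) = 21 - (-180)*((-50 - 1*35) - 89) = 21 - (-180)*((-50 - 35) - 89) = 21 - (-180)*(-85 - 89) = 21 - (-180)*(-174) = 21 - 1*31320 = 21 - 31320 = -31299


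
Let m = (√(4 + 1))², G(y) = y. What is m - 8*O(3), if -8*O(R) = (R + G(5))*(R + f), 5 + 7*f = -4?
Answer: 131/7 ≈ 18.714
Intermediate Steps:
f = -9/7 (f = -5/7 + (⅐)*(-4) = -5/7 - 4/7 = -9/7 ≈ -1.2857)
m = 5 (m = (√5)² = 5)
O(R) = -(5 + R)*(-9/7 + R)/8 (O(R) = -(R + 5)*(R - 9/7)/8 = -(5 + R)*(-9/7 + R)/8)
m - 8*O(3) = 5 - 8*(45/56 - 13/28*3 - ⅛*3²) = 5 - 8*(45/56 - 39/28 - ⅛*9) = 5 - 8*(45/56 - 39/28 - 9/8) = 5 - 8*(-12/7) = 5 + 96/7 = 131/7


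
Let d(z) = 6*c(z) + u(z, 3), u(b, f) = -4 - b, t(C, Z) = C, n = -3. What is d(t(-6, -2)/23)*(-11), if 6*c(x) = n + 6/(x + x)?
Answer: 9229/46 ≈ 200.63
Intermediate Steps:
c(x) = -1/2 + 1/(2*x) (c(x) = (-3 + 6/(x + x))/6 = (-3 + 6/((2*x)))/6 = (-3 + 6*(1/(2*x)))/6 = (-3 + 3/x)/6 = -1/2 + 1/(2*x))
d(z) = -4 - z + 3*(1 - z)/z (d(z) = 6*((1 - z)/(2*z)) + (-4 - z) = 3*(1 - z)/z + (-4 - z) = -4 - z + 3*(1 - z)/z)
d(t(-6, -2)/23)*(-11) = (-7 - (-6)/23 + 3/((-6/23)))*(-11) = (-7 - (-6)/23 + 3/((-6*1/23)))*(-11) = (-7 - 1*(-6/23) + 3/(-6/23))*(-11) = (-7 + 6/23 + 3*(-23/6))*(-11) = (-7 + 6/23 - 23/2)*(-11) = -839/46*(-11) = 9229/46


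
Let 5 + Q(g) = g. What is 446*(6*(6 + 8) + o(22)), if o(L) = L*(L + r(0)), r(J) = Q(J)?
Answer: 204268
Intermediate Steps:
Q(g) = -5 + g
r(J) = -5 + J
o(L) = L*(-5 + L) (o(L) = L*(L + (-5 + 0)) = L*(L - 5) = L*(-5 + L))
446*(6*(6 + 8) + o(22)) = 446*(6*(6 + 8) + 22*(-5 + 22)) = 446*(6*14 + 22*17) = 446*(84 + 374) = 446*458 = 204268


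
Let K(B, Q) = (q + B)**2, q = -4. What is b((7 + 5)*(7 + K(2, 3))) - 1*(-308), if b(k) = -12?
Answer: 296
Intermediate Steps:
K(B, Q) = (-4 + B)**2
b((7 + 5)*(7 + K(2, 3))) - 1*(-308) = -12 - 1*(-308) = -12 + 308 = 296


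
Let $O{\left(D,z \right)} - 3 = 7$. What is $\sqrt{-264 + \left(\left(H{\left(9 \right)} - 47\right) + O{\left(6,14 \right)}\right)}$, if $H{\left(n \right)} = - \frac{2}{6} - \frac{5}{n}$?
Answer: $\frac{i \sqrt{2717}}{3} \approx 17.375 i$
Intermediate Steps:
$O{\left(D,z \right)} = 10$ ($O{\left(D,z \right)} = 3 + 7 = 10$)
$H{\left(n \right)} = - \frac{1}{3} - \frac{5}{n}$ ($H{\left(n \right)} = \left(-2\right) \frac{1}{6} - \frac{5}{n} = - \frac{1}{3} - \frac{5}{n}$)
$\sqrt{-264 + \left(\left(H{\left(9 \right)} - 47\right) + O{\left(6,14 \right)}\right)} = \sqrt{-264 + \left(\left(\frac{-15 - 9}{3 \cdot 9} - 47\right) + 10\right)} = \sqrt{-264 + \left(\left(\frac{1}{3} \cdot \frac{1}{9} \left(-15 - 9\right) - 47\right) + 10\right)} = \sqrt{-264 + \left(\left(\frac{1}{3} \cdot \frac{1}{9} \left(-24\right) - 47\right) + 10\right)} = \sqrt{-264 + \left(\left(- \frac{8}{9} - 47\right) + 10\right)} = \sqrt{-264 + \left(- \frac{431}{9} + 10\right)} = \sqrt{-264 - \frac{341}{9}} = \sqrt{- \frac{2717}{9}} = \frac{i \sqrt{2717}}{3}$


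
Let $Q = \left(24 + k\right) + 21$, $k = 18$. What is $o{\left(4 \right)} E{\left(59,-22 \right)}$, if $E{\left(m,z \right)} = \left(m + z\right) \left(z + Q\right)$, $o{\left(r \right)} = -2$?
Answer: $-3034$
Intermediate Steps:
$Q = 63$ ($Q = \left(24 + 18\right) + 21 = 42 + 21 = 63$)
$E{\left(m,z \right)} = \left(63 + z\right) \left(m + z\right)$ ($E{\left(m,z \right)} = \left(m + z\right) \left(z + 63\right) = \left(m + z\right) \left(63 + z\right) = \left(63 + z\right) \left(m + z\right)$)
$o{\left(4 \right)} E{\left(59,-22 \right)} = - 2 \left(\left(-22\right)^{2} + 63 \cdot 59 + 63 \left(-22\right) + 59 \left(-22\right)\right) = - 2 \left(484 + 3717 - 1386 - 1298\right) = \left(-2\right) 1517 = -3034$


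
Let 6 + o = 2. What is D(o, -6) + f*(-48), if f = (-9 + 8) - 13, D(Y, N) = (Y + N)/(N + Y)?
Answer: 673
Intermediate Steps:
o = -4 (o = -6 + 2 = -4)
D(Y, N) = 1 (D(Y, N) = (N + Y)/(N + Y) = 1)
f = -14 (f = -1 - 13 = -14)
D(o, -6) + f*(-48) = 1 - 14*(-48) = 1 + 672 = 673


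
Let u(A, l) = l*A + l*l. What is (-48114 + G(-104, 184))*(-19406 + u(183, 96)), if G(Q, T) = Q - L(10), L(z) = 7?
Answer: -355804050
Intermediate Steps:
u(A, l) = l**2 + A*l (u(A, l) = A*l + l**2 = l**2 + A*l)
G(Q, T) = -7 + Q (G(Q, T) = Q - 1*7 = Q - 7 = -7 + Q)
(-48114 + G(-104, 184))*(-19406 + u(183, 96)) = (-48114 + (-7 - 104))*(-19406 + 96*(183 + 96)) = (-48114 - 111)*(-19406 + 96*279) = -48225*(-19406 + 26784) = -48225*7378 = -355804050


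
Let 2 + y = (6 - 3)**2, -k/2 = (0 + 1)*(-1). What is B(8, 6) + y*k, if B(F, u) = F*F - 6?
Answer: 72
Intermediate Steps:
B(F, u) = -6 + F**2 (B(F, u) = F**2 - 6 = -6 + F**2)
k = 2 (k = -2*(0 + 1)*(-1) = -2*(-1) = 2)
y = 7 (y = -2 + (6 - 3)**2 = -2 + 3**2 = -2 + 9 = 7)
B(8, 6) + y*k = (-6 + 8**2) + 7*2 = (-6 + 64) + 14 = 58 + 14 = 72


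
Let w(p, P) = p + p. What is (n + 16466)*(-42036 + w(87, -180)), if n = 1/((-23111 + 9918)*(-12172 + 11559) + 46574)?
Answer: -5606683046705898/8133883 ≈ -6.8930e+8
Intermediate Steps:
w(p, P) = 2*p
n = 1/8133883 (n = 1/(-13193*(-613) + 46574) = 1/(8087309 + 46574) = 1/8133883 ≈ 1.2294e-7)
(n + 16466)*(-42036 + w(87, -180)) = (1/8133883 + 16466)*(-42036 + 2*87) = 133932517479*(-42036 + 174)/8133883 = (133932517479/8133883)*(-41862) = -5606683046705898/8133883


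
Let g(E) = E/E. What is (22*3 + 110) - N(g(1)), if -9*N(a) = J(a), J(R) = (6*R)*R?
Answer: 530/3 ≈ 176.67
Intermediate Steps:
g(E) = 1
J(R) = 6*R²
N(a) = -2*a²/3
(22*3 + 110) - N(g(1)) = (22*3 + 110) - (-2)*1²/3 = (66 + 110) - (-2)/3 = 176 - 1*(-⅔) = 176 + ⅔ = 530/3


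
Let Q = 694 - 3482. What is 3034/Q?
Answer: -37/34 ≈ -1.0882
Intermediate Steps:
Q = -2788
3034/Q = 3034/(-2788) = 3034*(-1/2788) = -37/34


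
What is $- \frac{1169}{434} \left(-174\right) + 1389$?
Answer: $\frac{57588}{31} \approx 1857.7$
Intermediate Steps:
$- \frac{1169}{434} \left(-174\right) + 1389 = \left(-1169\right) \frac{1}{434} \left(-174\right) + 1389 = \left(- \frac{167}{62}\right) \left(-174\right) + 1389 = \frac{14529}{31} + 1389 = \frac{57588}{31}$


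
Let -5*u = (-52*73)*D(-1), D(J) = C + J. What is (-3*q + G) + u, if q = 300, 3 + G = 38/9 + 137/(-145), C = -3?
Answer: -5137162/1305 ≈ -3936.5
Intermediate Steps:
D(J) = -3 + J
G = 362/1305 (G = -3 + (38/9 + 137/(-145)) = -3 + (38*(⅑) + 137*(-1/145)) = -3 + (38/9 - 137/145) = -3 + 4277/1305 = 362/1305 ≈ 0.27739)
u = -15184/5 (u = -(-52*73)*(-3 - 1)/5 = -(-3796)*(-4)/5 = -⅕*15184 = -15184/5 ≈ -3036.8)
(-3*q + G) + u = (-3*300 + 362/1305) - 15184/5 = (-900 + 362/1305) - 15184/5 = -1174138/1305 - 15184/5 = -5137162/1305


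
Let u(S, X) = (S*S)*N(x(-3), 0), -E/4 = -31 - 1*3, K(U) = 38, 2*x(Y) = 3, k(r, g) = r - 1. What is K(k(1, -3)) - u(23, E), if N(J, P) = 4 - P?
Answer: -2078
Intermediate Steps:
k(r, g) = -1 + r
x(Y) = 3/2 (x(Y) = (½)*3 = 3/2)
E = 136 (E = -4*(-31 - 1*3) = -4*(-31 - 3) = -4*(-34) = 136)
u(S, X) = 4*S² (u(S, X) = (S*S)*(4 - 1*0) = S²*(4 + 0) = S²*4 = 4*S²)
K(k(1, -3)) - u(23, E) = 38 - 4*23² = 38 - 4*529 = 38 - 1*2116 = 38 - 2116 = -2078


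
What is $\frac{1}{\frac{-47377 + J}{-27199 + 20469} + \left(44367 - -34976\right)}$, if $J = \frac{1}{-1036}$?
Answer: $\frac{6972280}{553250694613} \approx 1.2602 \cdot 10^{-5}$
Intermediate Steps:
$J = - \frac{1}{1036} \approx -0.00096525$
$\frac{1}{\frac{-47377 + J}{-27199 + 20469} + \left(44367 - -34976\right)} = \frac{1}{\frac{-47377 - \frac{1}{1036}}{-27199 + 20469} + \left(44367 - -34976\right)} = \frac{1}{- \frac{49082573}{1036 \left(-6730\right)} + \left(44367 + 34976\right)} = \frac{1}{\left(- \frac{49082573}{1036}\right) \left(- \frac{1}{6730}\right) + 79343} = \frac{1}{\frac{49082573}{6972280} + 79343} = \frac{1}{\frac{553250694613}{6972280}} = \frac{6972280}{553250694613}$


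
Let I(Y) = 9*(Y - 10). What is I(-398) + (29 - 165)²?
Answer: 14824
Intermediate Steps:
I(Y) = -90 + 9*Y (I(Y) = 9*(-10 + Y) = -90 + 9*Y)
I(-398) + (29 - 165)² = (-90 + 9*(-398)) + (29 - 165)² = (-90 - 3582) + (-136)² = -3672 + 18496 = 14824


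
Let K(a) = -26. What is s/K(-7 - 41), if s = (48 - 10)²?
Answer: -722/13 ≈ -55.538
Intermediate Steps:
s = 1444 (s = 38² = 1444)
s/K(-7 - 41) = 1444/(-26) = 1444*(-1/26) = -722/13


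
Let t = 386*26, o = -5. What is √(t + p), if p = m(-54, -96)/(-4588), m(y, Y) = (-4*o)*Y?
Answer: 2*√3301000621/1147 ≈ 100.18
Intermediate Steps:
m(y, Y) = 20*Y (m(y, Y) = (-4*(-5))*Y = 20*Y)
p = 480/1147 (p = (20*(-96))/(-4588) = -1920*(-1/4588) = 480/1147 ≈ 0.41848)
t = 10036
√(t + p) = √(10036 + 480/1147) = √(11511772/1147) = 2*√3301000621/1147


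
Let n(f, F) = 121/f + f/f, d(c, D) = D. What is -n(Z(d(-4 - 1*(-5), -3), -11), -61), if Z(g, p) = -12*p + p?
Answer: -2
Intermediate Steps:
Z(g, p) = -11*p
n(f, F) = 1 + 121/f (n(f, F) = 121/f + 1 = 1 + 121/f)
-n(Z(d(-4 - 1*(-5), -3), -11), -61) = -(121 - 11*(-11))/((-11*(-11))) = -(121 + 121)/121 = -242/121 = -1*2 = -2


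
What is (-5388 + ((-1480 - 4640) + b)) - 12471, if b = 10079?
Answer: -13900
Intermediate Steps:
(-5388 + ((-1480 - 4640) + b)) - 12471 = (-5388 + ((-1480 - 4640) + 10079)) - 12471 = (-5388 + (-6120 + 10079)) - 12471 = (-5388 + 3959) - 12471 = -1429 - 12471 = -13900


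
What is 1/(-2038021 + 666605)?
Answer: -1/1371416 ≈ -7.2917e-7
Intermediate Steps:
1/(-2038021 + 666605) = 1/(-1371416) = -1/1371416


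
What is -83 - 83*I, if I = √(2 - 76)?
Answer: -83 - 83*I*√74 ≈ -83.0 - 713.99*I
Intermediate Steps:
I = I*√74 (I = √(-74) = I*√74 ≈ 8.6023*I)
-83 - 83*I = -83 - 83*I*√74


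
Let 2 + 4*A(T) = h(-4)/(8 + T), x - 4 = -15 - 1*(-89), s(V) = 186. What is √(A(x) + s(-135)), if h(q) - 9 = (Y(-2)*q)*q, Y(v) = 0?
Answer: √5488606/172 ≈ 13.621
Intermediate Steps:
x = 78 (x = 4 + (-15 - 1*(-89)) = 4 + (-15 + 89) = 4 + 74 = 78)
h(q) = 9 (h(q) = 9 + (0*q)*q = 9 + 0*q = 9 + 0 = 9)
A(T) = -½ + 9/(4*(8 + T)) (A(T) = -½ + (9/(8 + T))/4 = -½ + 9/(4*(8 + T)))
√(A(x) + s(-135)) = √((-7 - 2*78)/(4*(8 + 78)) + 186) = √((¼)*(-7 - 156)/86 + 186) = √((¼)*(1/86)*(-163) + 186) = √(-163/344 + 186) = √(63821/344) = √5488606/172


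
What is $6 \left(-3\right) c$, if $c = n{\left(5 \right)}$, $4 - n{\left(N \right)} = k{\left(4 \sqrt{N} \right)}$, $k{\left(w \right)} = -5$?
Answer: $-162$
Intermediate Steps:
$n{\left(N \right)} = 9$ ($n{\left(N \right)} = 4 - -5 = 4 + 5 = 9$)
$c = 9$
$6 \left(-3\right) c = 6 \left(-3\right) 9 = \left(-18\right) 9 = -162$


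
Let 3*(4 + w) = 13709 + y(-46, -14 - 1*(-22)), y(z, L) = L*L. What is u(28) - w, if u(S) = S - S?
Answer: -4587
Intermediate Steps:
y(z, L) = L**2
u(S) = 0
w = 4587 (w = -4 + (13709 + (-14 - 1*(-22))**2)/3 = -4 + (13709 + (-14 + 22)**2)/3 = -4 + (13709 + 8**2)/3 = -4 + (13709 + 64)/3 = -4 + (1/3)*13773 = -4 + 4591 = 4587)
u(28) - w = 0 - 1*4587 = 0 - 4587 = -4587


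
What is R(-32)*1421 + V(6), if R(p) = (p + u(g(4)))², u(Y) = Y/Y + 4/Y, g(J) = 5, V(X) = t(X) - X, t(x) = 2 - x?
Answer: 32399971/25 ≈ 1.2960e+6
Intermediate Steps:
V(X) = 2 - 2*X (V(X) = (2 - X) - X = 2 - 2*X)
u(Y) = 1 + 4/Y
R(p) = (9/5 + p)² (R(p) = (p + (4 + 5)/5)² = (p + (⅕)*9)² = (p + 9/5)² = (9/5 + p)²)
R(-32)*1421 + V(6) = ((9 + 5*(-32))²/25)*1421 + (2 - 2*6) = ((9 - 160)²/25)*1421 + (2 - 12) = ((1/25)*(-151)²)*1421 - 10 = ((1/25)*22801)*1421 - 10 = (22801/25)*1421 - 10 = 32400221/25 - 10 = 32399971/25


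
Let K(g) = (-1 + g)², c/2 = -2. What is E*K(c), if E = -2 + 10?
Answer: 200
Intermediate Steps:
c = -4 (c = 2*(-2) = -4)
E = 8
E*K(c) = 8*(-1 - 4)² = 8*(-5)² = 8*25 = 200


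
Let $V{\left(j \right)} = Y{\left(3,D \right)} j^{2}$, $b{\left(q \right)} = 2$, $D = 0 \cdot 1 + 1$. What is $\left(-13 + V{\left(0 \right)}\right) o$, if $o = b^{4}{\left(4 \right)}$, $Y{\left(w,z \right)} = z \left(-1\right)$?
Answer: $-208$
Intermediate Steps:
$D = 1$ ($D = 0 + 1 = 1$)
$Y{\left(w,z \right)} = - z$
$o = 16$ ($o = 2^{4} = 16$)
$V{\left(j \right)} = - j^{2}$ ($V{\left(j \right)} = \left(-1\right) 1 j^{2} = - j^{2}$)
$\left(-13 + V{\left(0 \right)}\right) o = \left(-13 - 0^{2}\right) 16 = \left(-13 - 0\right) 16 = \left(-13 + 0\right) 16 = \left(-13\right) 16 = -208$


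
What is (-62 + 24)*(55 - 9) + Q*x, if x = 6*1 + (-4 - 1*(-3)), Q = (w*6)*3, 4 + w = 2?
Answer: -1928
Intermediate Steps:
w = -2 (w = -4 + 2 = -2)
Q = -36 (Q = -2*6*3 = -12*3 = -36)
x = 5 (x = 6 + (-4 + 3) = 6 - 1 = 5)
(-62 + 24)*(55 - 9) + Q*x = (-62 + 24)*(55 - 9) - 36*5 = -38*46 - 180 = -1748 - 180 = -1928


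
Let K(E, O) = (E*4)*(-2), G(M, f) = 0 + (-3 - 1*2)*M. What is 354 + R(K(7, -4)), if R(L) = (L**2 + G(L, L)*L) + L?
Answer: -12246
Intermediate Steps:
G(M, f) = -5*M (G(M, f) = 0 + (-3 - 2)*M = 0 - 5*M = -5*M)
K(E, O) = -8*E (K(E, O) = (4*E)*(-2) = -8*E)
R(L) = L - 4*L**2 (R(L) = (L**2 + (-5*L)*L) + L = (L**2 - 5*L**2) + L = -4*L**2 + L = L - 4*L**2)
354 + R(K(7, -4)) = 354 + (-8*7)*(1 - (-32)*7) = 354 - 56*(1 - 4*(-56)) = 354 - 56*(1 + 224) = 354 - 56*225 = 354 - 12600 = -12246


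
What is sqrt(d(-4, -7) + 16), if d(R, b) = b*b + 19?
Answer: 2*sqrt(21) ≈ 9.1651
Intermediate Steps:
d(R, b) = 19 + b**2 (d(R, b) = b**2 + 19 = 19 + b**2)
sqrt(d(-4, -7) + 16) = sqrt((19 + (-7)**2) + 16) = sqrt((19 + 49) + 16) = sqrt(68 + 16) = sqrt(84) = 2*sqrt(21)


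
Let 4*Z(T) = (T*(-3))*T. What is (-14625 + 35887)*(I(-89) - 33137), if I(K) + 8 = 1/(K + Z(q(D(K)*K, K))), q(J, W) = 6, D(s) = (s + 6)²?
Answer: -40874292051/58 ≈ -7.0473e+8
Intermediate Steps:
D(s) = (6 + s)²
Z(T) = -3*T²/4 (Z(T) = ((T*(-3))*T)/4 = ((-3*T)*T)/4 = (-3*T²)/4 = -3*T²/4)
I(K) = -8 + 1/(-27 + K) (I(K) = -8 + 1/(K - ¾*6²) = -8 + 1/(K - ¾*36) = -8 + 1/(K - 27) = -8 + 1/(-27 + K))
(-14625 + 35887)*(I(-89) - 33137) = (-14625 + 35887)*((217 - 8*(-89))/(-27 - 89) - 33137) = 21262*((217 + 712)/(-116) - 33137) = 21262*(-1/116*929 - 33137) = 21262*(-929/116 - 33137) = 21262*(-3844821/116) = -40874292051/58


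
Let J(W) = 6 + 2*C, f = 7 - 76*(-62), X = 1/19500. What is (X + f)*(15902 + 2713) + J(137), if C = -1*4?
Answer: 114197439141/1300 ≈ 8.7844e+7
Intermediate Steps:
X = 1/19500 ≈ 5.1282e-5
f = 4719 (f = 7 + 4712 = 4719)
C = -4
J(W) = -2 (J(W) = 6 + 2*(-4) = 6 - 8 = -2)
(X + f)*(15902 + 2713) + J(137) = (1/19500 + 4719)*(15902 + 2713) - 2 = (92020501/19500)*18615 - 2 = 114197441741/1300 - 2 = 114197439141/1300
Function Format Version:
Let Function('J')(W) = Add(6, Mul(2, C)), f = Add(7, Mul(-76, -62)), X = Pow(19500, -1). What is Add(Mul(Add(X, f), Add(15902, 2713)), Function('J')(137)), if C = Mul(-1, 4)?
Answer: Rational(114197439141, 1300) ≈ 8.7844e+7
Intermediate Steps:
X = Rational(1, 19500) ≈ 5.1282e-5
f = 4719 (f = Add(7, 4712) = 4719)
C = -4
Function('J')(W) = -2 (Function('J')(W) = Add(6, Mul(2, -4)) = Add(6, -8) = -2)
Add(Mul(Add(X, f), Add(15902, 2713)), Function('J')(137)) = Add(Mul(Add(Rational(1, 19500), 4719), Add(15902, 2713)), -2) = Add(Mul(Rational(92020501, 19500), 18615), -2) = Add(Rational(114197441741, 1300), -2) = Rational(114197439141, 1300)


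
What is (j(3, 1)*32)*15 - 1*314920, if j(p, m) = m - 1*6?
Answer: -317320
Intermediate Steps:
j(p, m) = -6 + m (j(p, m) = m - 6 = -6 + m)
(j(3, 1)*32)*15 - 1*314920 = ((-6 + 1)*32)*15 - 1*314920 = -5*32*15 - 314920 = -160*15 - 314920 = -2400 - 314920 = -317320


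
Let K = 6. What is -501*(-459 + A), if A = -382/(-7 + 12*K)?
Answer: 15138717/65 ≈ 2.3290e+5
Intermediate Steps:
A = -382/65 (A = -382/(-7 + 12*6) = -382/(-7 + 72) = -382/65 ≈ -5.8769)
-501*(-459 + A) = -501*(-459 - 382/65) = -501*(-30217/65) = 15138717/65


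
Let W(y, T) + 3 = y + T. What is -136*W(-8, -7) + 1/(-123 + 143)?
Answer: 48961/20 ≈ 2448.1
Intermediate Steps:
W(y, T) = -3 + T + y (W(y, T) = -3 + (y + T) = -3 + (T + y) = -3 + T + y)
-136*W(-8, -7) + 1/(-123 + 143) = -136*(-3 - 7 - 8) + 1/(-123 + 143) = -136*(-18) + 1/20 = 2448 + 1/20 = 48961/20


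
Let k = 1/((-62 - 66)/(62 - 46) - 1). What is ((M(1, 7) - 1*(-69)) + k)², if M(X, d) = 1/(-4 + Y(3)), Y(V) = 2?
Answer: 1515361/324 ≈ 4677.0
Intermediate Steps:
M(X, d) = -½ (M(X, d) = 1/(-4 + 2) = 1/(-2) = -½)
k = -⅑ (k = 1/(-128/16 - 1) = 1/(-128*1/16 - 1) = 1/(-8 - 1) = 1/(-9) = -⅑ ≈ -0.11111)
((M(1, 7) - 1*(-69)) + k)² = ((-½ - 1*(-69)) - ⅑)² = ((-½ + 69) - ⅑)² = (137/2 - ⅑)² = (1231/18)² = 1515361/324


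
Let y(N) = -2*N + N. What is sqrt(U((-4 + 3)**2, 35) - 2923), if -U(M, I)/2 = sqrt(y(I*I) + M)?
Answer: sqrt(-2923 - 12*I*sqrt(34)) ≈ 0.6471 - 54.069*I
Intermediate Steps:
y(N) = -N
U(M, I) = -2*sqrt(M - I**2) (U(M, I) = -2*sqrt(-I*I + M) = -2*sqrt(-I**2 + M) = -2*sqrt(M - I**2))
sqrt(U((-4 + 3)**2, 35) - 2923) = sqrt(-2*sqrt((-4 + 3)**2 - 1*35**2) - 2923) = sqrt(-2*sqrt((-1)**2 - 1*1225) - 2923) = sqrt(-2*sqrt(1 - 1225) - 2923) = sqrt(-12*I*sqrt(34) - 2923) = sqrt(-2923 - 12*I*sqrt(34))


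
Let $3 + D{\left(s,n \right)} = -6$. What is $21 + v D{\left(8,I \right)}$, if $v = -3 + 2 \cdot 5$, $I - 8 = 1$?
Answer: $-42$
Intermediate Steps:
$I = 9$ ($I = 8 + 1 = 9$)
$D{\left(s,n \right)} = -9$ ($D{\left(s,n \right)} = -3 - 6 = -9$)
$v = 7$ ($v = -3 + 10 = 7$)
$21 + v D{\left(8,I \right)} = 21 + 7 \left(-9\right) = 21 - 63 = -42$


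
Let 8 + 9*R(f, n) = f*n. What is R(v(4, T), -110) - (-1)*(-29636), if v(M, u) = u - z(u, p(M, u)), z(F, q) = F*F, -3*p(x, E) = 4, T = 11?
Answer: -254632/9 ≈ -28292.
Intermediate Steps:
p(x, E) = -4/3 (p(x, E) = -1/3*4 = -4/3)
z(F, q) = F**2
v(M, u) = u - u**2
R(f, n) = -8/9 + f*n/9 (R(f, n) = -8/9 + (f*n)/9 = -8/9 + f*n/9)
R(v(4, T), -110) - (-1)*(-29636) = (-8/9 + (1/9)*(11*(1 - 1*11))*(-110)) - (-1)*(-29636) = (-8/9 + (1/9)*(11*(1 - 11))*(-110)) - 1*29636 = (-8/9 + (1/9)*(11*(-10))*(-110)) - 29636 = (-8/9 + (1/9)*(-110)*(-110)) - 29636 = (-8/9 + 12100/9) - 29636 = 12092/9 - 29636 = -254632/9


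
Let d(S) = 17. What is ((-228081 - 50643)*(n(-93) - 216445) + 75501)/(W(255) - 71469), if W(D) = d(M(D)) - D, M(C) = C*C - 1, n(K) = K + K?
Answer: -60380334345/71707 ≈ -8.4204e+5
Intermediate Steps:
n(K) = 2*K
M(C) = -1 + C² (M(C) = C² - 1 = -1 + C²)
W(D) = 17 - D
((-228081 - 50643)*(n(-93) - 216445) + 75501)/(W(255) - 71469) = ((-228081 - 50643)*(2*(-93) - 216445) + 75501)/((17 - 1*255) - 71469) = (-278724*(-186 - 216445) + 75501)/((17 - 255) - 71469) = (-278724*(-216631) + 75501)/(-238 - 71469) = (60380258844 + 75501)/(-71707) = 60380334345*(-1/71707) = -60380334345/71707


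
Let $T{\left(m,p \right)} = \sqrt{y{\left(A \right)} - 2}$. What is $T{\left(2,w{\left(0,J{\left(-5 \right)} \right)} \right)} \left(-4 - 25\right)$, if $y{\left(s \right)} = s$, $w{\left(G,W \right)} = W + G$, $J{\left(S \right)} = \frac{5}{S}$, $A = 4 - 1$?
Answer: $-29$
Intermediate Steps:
$A = 3$
$w{\left(G,W \right)} = G + W$
$T{\left(m,p \right)} = 1$ ($T{\left(m,p \right)} = \sqrt{3 - 2} = \sqrt{1} = 1$)
$T{\left(2,w{\left(0,J{\left(-5 \right)} \right)} \right)} \left(-4 - 25\right) = 1 \left(-4 - 25\right) = 1 \left(-29\right) = -29$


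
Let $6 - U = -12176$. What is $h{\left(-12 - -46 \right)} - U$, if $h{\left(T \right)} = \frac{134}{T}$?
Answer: $- \frac{207027}{17} \approx -12178.0$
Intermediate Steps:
$U = 12182$ ($U = 6 - -12176 = 6 + 12176 = 12182$)
$h{\left(-12 - -46 \right)} - U = \frac{134}{-12 - -46} - 12182 = \frac{134}{-12 + 46} - 12182 = \frac{134}{34} - 12182 = 134 \cdot \frac{1}{34} - 12182 = \frac{67}{17} - 12182 = - \frac{207027}{17}$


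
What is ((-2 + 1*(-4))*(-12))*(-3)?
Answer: -216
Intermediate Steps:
((-2 + 1*(-4))*(-12))*(-3) = ((-2 - 4)*(-12))*(-3) = -6*(-12)*(-3) = 72*(-3) = -216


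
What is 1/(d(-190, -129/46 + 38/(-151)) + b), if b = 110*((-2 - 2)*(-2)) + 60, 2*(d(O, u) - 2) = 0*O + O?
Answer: 1/847 ≈ 0.0011806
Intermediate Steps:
d(O, u) = 2 + O/2 (d(O, u) = 2 + (0*O + O)/2 = 2 + (0 + O)/2 = 2 + O/2)
b = 940 (b = 110*(-4*(-2)) + 60 = 110*8 + 60 = 880 + 60 = 940)
1/(d(-190, -129/46 + 38/(-151)) + b) = 1/((2 + (½)*(-190)) + 940) = 1/((2 - 95) + 940) = 1/(-93 + 940) = 1/847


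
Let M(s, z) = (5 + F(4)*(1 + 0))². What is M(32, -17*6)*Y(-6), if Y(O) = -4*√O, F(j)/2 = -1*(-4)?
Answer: -676*I*√6 ≈ -1655.9*I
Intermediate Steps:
F(j) = 8 (F(j) = 2*(-1*(-4)) = 2*4 = 8)
M(s, z) = 169 (M(s, z) = (5 + 8*(1 + 0))² = (5 + 8*1)² = (5 + 8)² = 13² = 169)
M(32, -17*6)*Y(-6) = 169*(-4*I*√6) = -676*I*√6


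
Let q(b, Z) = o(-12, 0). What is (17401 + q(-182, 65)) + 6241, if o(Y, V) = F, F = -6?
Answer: 23636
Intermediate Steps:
o(Y, V) = -6
q(b, Z) = -6
(17401 + q(-182, 65)) + 6241 = (17401 - 6) + 6241 = 17395 + 6241 = 23636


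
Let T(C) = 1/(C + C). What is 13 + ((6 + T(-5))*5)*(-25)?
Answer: -1449/2 ≈ -724.50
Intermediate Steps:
T(C) = 1/(2*C)
13 + ((6 + T(-5))*5)*(-25) = 13 + ((6 + (½)/(-5))*5)*(-25) = 13 + ((6 + (½)*(-⅕))*5)*(-25) = 13 + ((6 - ⅒)*5)*(-25) = 13 + ((59/10)*5)*(-25) = 13 + (59/2)*(-25) = 13 - 1475/2 = -1449/2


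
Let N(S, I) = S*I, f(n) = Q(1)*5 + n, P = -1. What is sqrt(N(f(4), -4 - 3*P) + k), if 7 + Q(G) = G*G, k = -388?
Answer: I*sqrt(362) ≈ 19.026*I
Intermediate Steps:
Q(G) = -7 + G**2 (Q(G) = -7 + G*G = -7 + G**2)
f(n) = -30 + n (f(n) = (-7 + 1**2)*5 + n = (-7 + 1)*5 + n = -6*5 + n = -30 + n)
N(S, I) = I*S
sqrt(N(f(4), -4 - 3*P) + k) = sqrt((-4 - 3*(-1))*(-30 + 4) - 388) = sqrt((-4 + 3)*(-26) - 388) = sqrt(-1*(-26) - 388) = sqrt(26 - 388) = sqrt(-362) = I*sqrt(362)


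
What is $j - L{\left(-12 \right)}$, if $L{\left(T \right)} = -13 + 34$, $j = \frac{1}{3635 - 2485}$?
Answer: $- \frac{24149}{1150} \approx -20.999$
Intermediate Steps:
$j = \frac{1}{1150} \approx 0.00086956$
$L{\left(T \right)} = 21$
$j - L{\left(-12 \right)} = \frac{1}{1150} - 21 = - \frac{24149}{1150}$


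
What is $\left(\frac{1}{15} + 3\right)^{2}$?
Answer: $\frac{2116}{225} \approx 9.4044$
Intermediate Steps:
$\left(\frac{1}{15} + 3\right)^{2} = \left(\frac{46}{15}\right)^{2} = \frac{2116}{225}$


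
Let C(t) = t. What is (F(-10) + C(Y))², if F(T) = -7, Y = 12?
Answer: 25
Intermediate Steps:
(F(-10) + C(Y))² = (-7 + 12)² = 5² = 25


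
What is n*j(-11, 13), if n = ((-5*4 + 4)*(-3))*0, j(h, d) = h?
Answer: 0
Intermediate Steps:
n = 0 (n = ((-20 + 4)*(-3))*0 = -16*(-3)*0 = 48*0 = 0)
n*j(-11, 13) = 0*(-11) = 0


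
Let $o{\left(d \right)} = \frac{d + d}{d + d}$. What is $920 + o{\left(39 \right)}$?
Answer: $921$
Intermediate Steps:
$o{\left(d \right)} = 1$ ($o{\left(d \right)} = \frac{2 d}{2 d} = 2 d \frac{1}{2 d} = 1$)
$920 + o{\left(39 \right)} = 920 + 1 = 921$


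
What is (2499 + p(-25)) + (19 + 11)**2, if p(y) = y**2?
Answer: 4024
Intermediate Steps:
(2499 + p(-25)) + (19 + 11)**2 = (2499 + (-25)**2) + (19 + 11)**2 = (2499 + 625) + 30**2 = 3124 + 900 = 4024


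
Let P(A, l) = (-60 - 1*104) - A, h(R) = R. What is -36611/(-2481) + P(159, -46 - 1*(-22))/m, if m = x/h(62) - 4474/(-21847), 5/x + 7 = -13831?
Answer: -783159599495543/501212391591 ≈ -1562.5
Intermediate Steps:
x = -5/13838 (x = 5/(-7 - 13831) = 5/(-13838) = 5*(-1/13838) = -5/13838 ≈ -0.00036132)
P(A, l) = -164 - A (P(A, l) = (-60 - 104) - A = -164 - A)
m = 3838385909/18743764732 (m = -5/13838/62 - 4474/(-21847) = -5/13838*1/62 - 4474*(-1/21847) = -5/857956 + 4474/21847 = 3838385909/18743764732 ≈ 0.20478)
-36611/(-2481) + P(159, -46 - 1*(-22))/m = -36611/(-2481) + (-164 - 1*159)/(3838385909/18743764732) = -36611*(-1/2481) + (-164 - 159)*(18743764732/3838385909) = 36611/2481 - 323*18743764732/3838385909 = 36611/2481 - 318644000444/202020311 = -783159599495543/501212391591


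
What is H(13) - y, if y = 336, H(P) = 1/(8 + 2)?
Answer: -3359/10 ≈ -335.90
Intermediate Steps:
H(P) = ⅒ (H(P) = 1/10 = ⅒)
H(13) - y = ⅒ - 1*336 = ⅒ - 336 = -3359/10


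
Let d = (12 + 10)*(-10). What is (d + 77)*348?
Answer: -49764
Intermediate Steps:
d = -220 (d = 22*(-10) = -220)
(d + 77)*348 = (-220 + 77)*348 = -143*348 = -49764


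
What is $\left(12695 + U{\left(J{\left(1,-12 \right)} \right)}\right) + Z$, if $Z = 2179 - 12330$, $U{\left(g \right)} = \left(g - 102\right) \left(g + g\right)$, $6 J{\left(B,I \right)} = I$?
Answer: $2960$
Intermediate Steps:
$J{\left(B,I \right)} = \frac{I}{6}$
$U{\left(g \right)} = 2 g \left(-102 + g\right)$ ($U{\left(g \right)} = \left(-102 + g\right) 2 g = 2 g \left(-102 + g\right)$)
$Z = -10151$
$\left(12695 + U{\left(J{\left(1,-12 \right)} \right)}\right) + Z = \left(12695 + 2 \cdot \frac{1}{6} \left(-12\right) \left(-102 + \frac{1}{6} \left(-12\right)\right)\right) - 10151 = \left(12695 + 2 \left(-2\right) \left(-102 - 2\right)\right) - 10151 = \left(12695 + 2 \left(-2\right) \left(-104\right)\right) - 10151 = \left(12695 + 416\right) - 10151 = 13111 - 10151 = 2960$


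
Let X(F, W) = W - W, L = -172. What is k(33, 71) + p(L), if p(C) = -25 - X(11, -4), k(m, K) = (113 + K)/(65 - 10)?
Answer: -1191/55 ≈ -21.655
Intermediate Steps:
X(F, W) = 0
k(m, K) = 113/55 + K/55 (k(m, K) = (113 + K)/55 = (113 + K)*(1/55) = 113/55 + K/55)
p(C) = -25 (p(C) = -25 - 1*0 = -25 + 0 = -25)
k(33, 71) + p(L) = (113/55 + (1/55)*71) - 25 = (113/55 + 71/55) - 25 = 184/55 - 25 = -1191/55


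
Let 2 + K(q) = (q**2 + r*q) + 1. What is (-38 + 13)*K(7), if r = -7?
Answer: 25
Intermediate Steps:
K(q) = -1 + q**2 - 7*q (K(q) = -2 + ((q**2 - 7*q) + 1) = -2 + (1 + q**2 - 7*q) = -1 + q**2 - 7*q)
(-38 + 13)*K(7) = (-38 + 13)*(-1 + 7**2 - 7*7) = -25*(-1 + 49 - 49) = -25*(-1) = 25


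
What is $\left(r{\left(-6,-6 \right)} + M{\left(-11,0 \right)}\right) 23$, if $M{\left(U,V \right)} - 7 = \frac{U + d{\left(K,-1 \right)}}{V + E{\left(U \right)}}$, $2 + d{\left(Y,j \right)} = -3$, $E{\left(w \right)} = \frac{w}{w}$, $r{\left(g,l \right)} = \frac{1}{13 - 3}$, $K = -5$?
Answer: $- \frac{2047}{10} \approx -204.7$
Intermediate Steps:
$r{\left(g,l \right)} = \frac{1}{10}$
$E{\left(w \right)} = 1$
$d{\left(Y,j \right)} = -5$ ($d{\left(Y,j \right)} = -2 - 3 = -5$)
$M{\left(U,V \right)} = 7 + \frac{-5 + U}{1 + V}$ ($M{\left(U,V \right)} = 7 + \frac{U - 5}{V + 1} = 7 + \frac{-5 + U}{1 + V}$)
$\left(r{\left(-6,-6 \right)} + M{\left(-11,0 \right)}\right) 23 = \left(\frac{1}{10} + \frac{2 - 11 + 7 \cdot 0}{1 + 0}\right) 23 = \left(\frac{1}{10} + \frac{2 - 11 + 0}{1}\right) 23 = \left(\frac{1}{10} + 1 \left(-9\right)\right) 23 = \left(\frac{1}{10} - 9\right) 23 = \left(- \frac{89}{10}\right) 23 = - \frac{2047}{10}$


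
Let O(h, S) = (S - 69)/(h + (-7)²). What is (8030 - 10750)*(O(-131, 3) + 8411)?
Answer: -938084480/41 ≈ -2.2880e+7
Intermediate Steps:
O(h, S) = (-69 + S)/(49 + h) (O(h, S) = (-69 + S)/(h + 49) = (-69 + S)/(49 + h))
(8030 - 10750)*(O(-131, 3) + 8411) = (8030 - 10750)*((-69 + 3)/(49 - 131) + 8411) = -2720*(-66/(-82) + 8411) = -2720*(-1/82*(-66) + 8411) = -2720*(33/41 + 8411) = -2720*344884/41 = -938084480/41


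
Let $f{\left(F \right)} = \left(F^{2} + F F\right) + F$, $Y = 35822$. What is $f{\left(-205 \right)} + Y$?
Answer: $119667$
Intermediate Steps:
$f{\left(F \right)} = F + 2 F^{2}$ ($f{\left(F \right)} = \left(F^{2} + F^{2}\right) + F = 2 F^{2} + F = F + 2 F^{2}$)
$f{\left(-205 \right)} + Y = - 205 \left(1 + 2 \left(-205\right)\right) + 35822 = - 205 \left(1 - 410\right) + 35822 = \left(-205\right) \left(-409\right) + 35822 = 83845 + 35822 = 119667$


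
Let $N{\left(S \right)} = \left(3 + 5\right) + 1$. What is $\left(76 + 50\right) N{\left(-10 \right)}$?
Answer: $1134$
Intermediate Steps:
$N{\left(S \right)} = 9$ ($N{\left(S \right)} = 8 + 1 = 9$)
$\left(76 + 50\right) N{\left(-10 \right)} = \left(76 + 50\right) 9 = 126 \cdot 9 = 1134$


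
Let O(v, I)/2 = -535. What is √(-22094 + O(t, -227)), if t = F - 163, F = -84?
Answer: 2*I*√5791 ≈ 152.2*I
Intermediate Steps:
t = -247 (t = -84 - 163 = -247)
O(v, I) = -1070 (O(v, I) = 2*(-535) = -1070)
√(-22094 + O(t, -227)) = √(-22094 - 1070) = √(-23164) = 2*I*√5791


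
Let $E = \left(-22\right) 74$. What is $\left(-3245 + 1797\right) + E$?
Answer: $-3076$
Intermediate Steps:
$E = -1628$
$\left(-3245 + 1797\right) + E = \left(-3245 + 1797\right) - 1628 = -1448 - 1628 = -3076$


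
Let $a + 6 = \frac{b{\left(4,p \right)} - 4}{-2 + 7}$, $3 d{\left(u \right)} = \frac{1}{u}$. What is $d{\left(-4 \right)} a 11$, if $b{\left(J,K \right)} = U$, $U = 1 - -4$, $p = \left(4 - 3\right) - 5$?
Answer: $\frac{319}{60} \approx 5.3167$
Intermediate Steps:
$p = -4$ ($p = 1 - 5 = -4$)
$d{\left(u \right)} = \frac{1}{3 u}$
$U = 5$ ($U = 1 + 4 = 5$)
$b{\left(J,K \right)} = 5$
$a = - \frac{29}{5}$ ($a = -6 + \frac{5 - 4}{-2 + 7} = -6 + 1 \cdot \frac{1}{5} = -6 + \frac{1}{5} = - \frac{29}{5} \approx -5.8$)
$d{\left(-4 \right)} a 11 = \frac{1}{3 \left(-4\right)} \left(- \frac{29}{5}\right) 11 = \frac{1}{3} \left(- \frac{1}{4}\right) \left(- \frac{29}{5}\right) 11 = \left(- \frac{1}{12}\right) \left(- \frac{29}{5}\right) 11 = \frac{29}{60} \cdot 11 = \frac{319}{60}$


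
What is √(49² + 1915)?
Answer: 2*√1079 ≈ 65.696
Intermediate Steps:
√(49² + 1915) = √(2401 + 1915) = √4316 = 2*√1079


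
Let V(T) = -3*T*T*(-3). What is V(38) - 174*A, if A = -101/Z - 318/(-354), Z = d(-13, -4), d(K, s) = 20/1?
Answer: 8093853/590 ≈ 13718.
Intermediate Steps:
V(T) = 9*T**2 (V(T) = -3*T**2*(-3) = 9*T**2)
d(K, s) = 20 (d(K, s) = 20*1 = 20)
Z = 20
A = -4899/1180 (A = -101/20 - 318/(-354) = -101*1/20 - 318*(-1/354) = -101/20 + 53/59 = -4899/1180 ≈ -4.1517)
V(38) - 174*A = 9*38**2 - 174*(-4899/1180) = 9*1444 + 426213/590 = 12996 + 426213/590 = 8093853/590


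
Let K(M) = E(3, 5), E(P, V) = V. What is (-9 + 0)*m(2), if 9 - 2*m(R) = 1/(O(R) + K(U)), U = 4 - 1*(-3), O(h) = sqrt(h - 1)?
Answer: -159/4 ≈ -39.750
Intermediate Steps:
O(h) = sqrt(-1 + h)
U = 7 (U = 4 + 3 = 7)
K(M) = 5
m(R) = 9/2 - 1/(2*(5 + sqrt(-1 + R))) (m(R) = 9/2 - 1/(2*(sqrt(-1 + R) + 5)) = 9/2 - 1/(2*(5 + sqrt(-1 + R))))
(-9 + 0)*m(2) = (-9 + 0)*((44 + 9*sqrt(-1 + 2))/(2*(5 + sqrt(-1 + 2)))) = -9*(44 + 9*sqrt(1))/(2*(5 + sqrt(1))) = -9*(44 + 9*1)/(2*(5 + 1)) = -9*(44 + 9)/(2*6) = -9*53/(2*6) = -9*53/12 = -159/4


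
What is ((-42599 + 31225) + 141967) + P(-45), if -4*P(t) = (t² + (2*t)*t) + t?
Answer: 258171/2 ≈ 1.2909e+5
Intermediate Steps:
P(t) = -3*t²/4 - t/4 (P(t) = -((t² + (2*t)*t) + t)/4 = -((t² + 2*t²) + t)/4 = -(3*t² + t)/4 = -(t + 3*t²)/4 = -3*t²/4 - t/4)
((-42599 + 31225) + 141967) + P(-45) = ((-42599 + 31225) + 141967) - ¼*(-45)*(1 + 3*(-45)) = (-11374 + 141967) - ¼*(-45)*(1 - 135) = 130593 - ¼*(-45)*(-134) = 130593 - 3015/2 = 258171/2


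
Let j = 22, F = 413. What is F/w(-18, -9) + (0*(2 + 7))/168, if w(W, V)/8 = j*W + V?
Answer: -413/3240 ≈ -0.12747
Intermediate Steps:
w(W, V) = 8*V + 176*W (w(W, V) = 8*(22*W + V) = 8*(V + 22*W) = 8*V + 176*W)
F/w(-18, -9) + (0*(2 + 7))/168 = 413/(8*(-9) + 176*(-18)) + (0*(2 + 7))/168 = 413/(-72 - 3168) + (0*9)*(1/168) = 413/(-3240) + 0*(1/168) = 413*(-1/3240) + 0 = -413/3240 + 0 = -413/3240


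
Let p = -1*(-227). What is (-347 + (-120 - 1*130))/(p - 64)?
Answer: -597/163 ≈ -3.6626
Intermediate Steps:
p = 227
(-347 + (-120 - 1*130))/(p - 64) = (-347 + (-120 - 1*130))/(227 - 64) = (-347 + (-120 - 130))/163 = (-347 - 250)*(1/163) = -597*1/163 = -597/163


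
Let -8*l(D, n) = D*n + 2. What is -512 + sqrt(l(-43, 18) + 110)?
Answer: -512 + sqrt(826)/2 ≈ -497.63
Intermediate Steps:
l(D, n) = -1/4 - D*n/8 (l(D, n) = -(D*n + 2)/8 = -(2 + D*n)/8 = -1/4 - D*n/8)
-512 + sqrt(l(-43, 18) + 110) = -512 + sqrt((-1/4 - 1/8*(-43)*18) + 110) = -512 + sqrt((-1/4 + 387/4) + 110) = -512 + sqrt(193/2 + 110) = -512 + sqrt(413/2) = -512 + sqrt(826)/2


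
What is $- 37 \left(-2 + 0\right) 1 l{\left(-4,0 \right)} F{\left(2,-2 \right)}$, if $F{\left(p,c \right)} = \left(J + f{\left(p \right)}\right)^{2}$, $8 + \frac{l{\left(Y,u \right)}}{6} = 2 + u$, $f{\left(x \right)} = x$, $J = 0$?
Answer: $-10656$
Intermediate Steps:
$l{\left(Y,u \right)} = -36 + 6 u$ ($l{\left(Y,u \right)} = -48 + 6 \left(2 + u\right) = -48 + \left(12 + 6 u\right) = -36 + 6 u$)
$F{\left(p,c \right)} = p^{2}$ ($F{\left(p,c \right)} = \left(0 + p\right)^{2} = p^{2}$)
$- 37 \left(-2 + 0\right) 1 l{\left(-4,0 \right)} F{\left(2,-2 \right)} = - 37 \left(-2 + 0\right) 1 \left(-36 + 6 \cdot 0\right) 2^{2} = - 37 \left(\left(-2\right) 1\right) \left(-36 + 0\right) 4 = \left(-37\right) \left(-2\right) \left(\left(-36\right) 4\right) = 74 \left(-144\right) = -10656$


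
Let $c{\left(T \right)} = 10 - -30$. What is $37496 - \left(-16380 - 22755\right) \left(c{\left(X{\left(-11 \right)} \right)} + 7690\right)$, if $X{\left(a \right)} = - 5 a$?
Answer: $302551046$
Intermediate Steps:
$c{\left(T \right)} = 40$ ($c{\left(T \right)} = 10 + 30 = 40$)
$37496 - \left(-16380 - 22755\right) \left(c{\left(X{\left(-11 \right)} \right)} + 7690\right) = 37496 - \left(-16380 - 22755\right) \left(40 + 7690\right) = 37496 - \left(-39135\right) 7730 = 37496 - -302513550 = 37496 + 302513550 = 302551046$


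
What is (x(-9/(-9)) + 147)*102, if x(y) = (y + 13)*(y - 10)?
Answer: 2142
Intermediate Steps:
x(y) = (-10 + y)*(13 + y) (x(y) = (13 + y)*(-10 + y) = (-10 + y)*(13 + y))
(x(-9/(-9)) + 147)*102 = ((-130 + (-9/(-9))² + 3*(-9/(-9))) + 147)*102 = ((-130 + (-9*(-⅑))² + 3*(-9*(-⅑))) + 147)*102 = ((-130 + 1² + 3*1) + 147)*102 = ((-130 + 1 + 3) + 147)*102 = (-126 + 147)*102 = 21*102 = 2142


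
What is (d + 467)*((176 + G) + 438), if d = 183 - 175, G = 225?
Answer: 398525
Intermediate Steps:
d = 8
(d + 467)*((176 + G) + 438) = (8 + 467)*((176 + 225) + 438) = 475*(401 + 438) = 475*839 = 398525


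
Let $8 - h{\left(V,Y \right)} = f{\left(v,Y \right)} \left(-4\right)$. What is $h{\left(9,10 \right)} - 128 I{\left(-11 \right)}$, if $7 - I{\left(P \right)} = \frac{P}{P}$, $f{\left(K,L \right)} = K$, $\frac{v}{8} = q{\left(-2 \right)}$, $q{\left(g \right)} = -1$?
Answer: $-792$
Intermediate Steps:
$v = -8$ ($v = 8 \left(-1\right) = -8$)
$I{\left(P \right)} = 6$ ($I{\left(P \right)} = 7 - \frac{P}{P} = 7 - 1 = 6$)
$h{\left(V,Y \right)} = -24$ ($h{\left(V,Y \right)} = 8 - \left(-8\right) \left(-4\right) = 8 - 32 = -24$)
$h{\left(9,10 \right)} - 128 I{\left(-11 \right)} = -24 - 768 = -792$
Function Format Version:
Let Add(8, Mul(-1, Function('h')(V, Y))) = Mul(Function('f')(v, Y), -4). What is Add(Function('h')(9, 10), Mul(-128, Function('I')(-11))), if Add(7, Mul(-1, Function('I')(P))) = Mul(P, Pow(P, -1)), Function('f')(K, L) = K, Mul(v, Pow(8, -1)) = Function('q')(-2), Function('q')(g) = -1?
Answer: -792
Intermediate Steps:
v = -8 (v = Mul(8, -1) = -8)
Function('I')(P) = 6 (Function('I')(P) = Add(7, Mul(-1, Mul(P, Pow(P, -1)))) = Add(7, Mul(-1, 1)) = Add(7, -1) = 6)
Function('h')(V, Y) = -24 (Function('h')(V, Y) = Add(8, Mul(-1, Mul(-8, -4))) = Add(8, Mul(-1, 32)) = Add(8, -32) = -24)
Add(Function('h')(9, 10), Mul(-128, Function('I')(-11))) = Add(-24, Mul(-128, 6)) = Add(-24, -768) = -792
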